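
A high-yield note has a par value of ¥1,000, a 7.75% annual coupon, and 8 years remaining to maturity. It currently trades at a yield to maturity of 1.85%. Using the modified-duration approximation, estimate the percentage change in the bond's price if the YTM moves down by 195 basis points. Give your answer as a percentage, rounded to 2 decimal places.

+12.57%

Periodic yield y = 0.0185. Modified duration first:
  t   CF        PV=CF/(1+0.0185)^t    t·PV
  1        77.50        76.0923        76.0923
  2        77.50        74.7102       149.4203
  3        77.50        73.3531       220.0594
  4        77.50        72.0207       288.0830
  5        77.50        70.7126       353.5628
  6        77.50        69.4281       416.5688
  7        77.50        68.1670       477.1693
  8     1,077.50       930.5271     7,444.2166
  Σ                  1,435.0111     9,425.1724
P = 1,435.0111; D_Mac = 6.56801 yrs; D_mod = 6.56801/(1+0.0185) = 6.44871 yrs.
ΔP/P ≈ -D_mod · Δy = -6.44871 × (-0.0195) = +0.125750 = +12.5750%.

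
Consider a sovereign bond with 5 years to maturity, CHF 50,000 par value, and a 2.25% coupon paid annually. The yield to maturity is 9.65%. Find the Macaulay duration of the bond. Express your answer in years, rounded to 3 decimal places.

Periodic yield y = 0.0965. Discount each cash flow and weight by its year:
  t   CF        PV=CF/(1+0.0965)^t    t·PV
  1     1,125.00     1,025.9918     1,025.9918
  2     1,125.00       935.6970     1,871.3941
  3     1,125.00       853.3489     2,560.0466
  4     1,125.00       778.2479     3,112.9917
  5    51,125.00    32,254.4871   161,272.4357
  Σ                 35,847.7728   169,842.8599
Price P = Σ PV = 35,847.7728.
Macaulay duration = Σ(t·PV) / P = 169,842.8599 / 35,847.7728 = 4.73789 years.

4.738 years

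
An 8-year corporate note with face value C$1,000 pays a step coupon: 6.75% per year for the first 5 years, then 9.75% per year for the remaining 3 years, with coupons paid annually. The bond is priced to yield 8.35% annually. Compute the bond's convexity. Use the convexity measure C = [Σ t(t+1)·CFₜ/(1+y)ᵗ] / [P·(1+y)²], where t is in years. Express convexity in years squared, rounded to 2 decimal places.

With y = 0.0835:
  t   CF        PV=CF/(1+0.0835)^t    t·PV        t(t+1)·PV
  1        67.50        62.2981        62.2981         124.5962
  2        67.50        57.4971       114.9942         344.9826
  3        67.50        53.0661       159.1982         636.7930
  4        67.50        48.9765       195.9062         979.5308
  5        67.50        45.2022       226.0108       1,356.0648
  6        97.50        60.2603       361.5617       2,530.9316
  7        97.50        55.6163       389.3142       3,114.5136
  8     1,097.50       577.7942     4,622.3539      41,601.1849
  Σ                    960.7108     6,131.6373      50,688.5975
P = 960.7108.
Convexity = Σ t(t+1)·PV / [P·(1+y)²] = 50,688.5975 / (960.7108 × 1.173972) = 44.94276.

44.94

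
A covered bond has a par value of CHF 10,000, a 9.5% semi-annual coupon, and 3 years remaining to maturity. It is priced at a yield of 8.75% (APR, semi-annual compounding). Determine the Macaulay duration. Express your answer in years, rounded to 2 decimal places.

2.68 years

Periodic yield y = 0.04375. Discount each cash flow and weight by its period:
  t   CF        PV=CF/(1+0.04375)^t    t·PV
  1       475.00       455.0898       455.0898
  2       475.00       436.0142       872.0284
  3       475.00       417.7382     1,253.2145
  4       475.00       400.2282     1,600.9127
  5       475.00       383.4521     1,917.2607
  6    10,475.00     8,101.6803    48,610.0817
  Σ                 10,194.2028    54,708.5878
Price P = Σ PV = 10,194.2028.
Macaulay duration = Σ(t·PV) / P = 54,708.5878 / 10,194.2028 = 5.36664 half-year periods.
In years: 5.36664 / 2 = 2.68332 years.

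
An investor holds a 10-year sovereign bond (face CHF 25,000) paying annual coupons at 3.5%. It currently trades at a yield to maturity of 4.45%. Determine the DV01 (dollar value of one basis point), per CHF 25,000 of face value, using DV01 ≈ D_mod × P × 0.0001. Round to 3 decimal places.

Periodic yield y = 0.0445.
  t   CF        PV=CF/(1+0.0445)^t    t·PV
  1       875.00       837.7214       837.7214
  2       875.00       802.0310     1,604.0620
  3       875.00       767.8612     2,303.5836
  4       875.00       735.1471     2,940.5886
  5       875.00       703.8269     3,519.1343
  6       875.00       673.8409     4,043.0456
  7       875.00       645.1325     4,515.9277
  8       875.00       617.6472     4,941.1778
  9       875.00       591.3329     5,321.9962
  10   25,875.00    16,741.5597   167,415.5968
  Σ                 23,116.1009   197,442.8340
P = 23,116.1009; D_Mac = 8.54136 yrs; D_mod = 8.17746 yrs.
DV01 ≈ 8.17746 × 23,116.1009 × 0.0001 = 18.903096.

CHF 18.903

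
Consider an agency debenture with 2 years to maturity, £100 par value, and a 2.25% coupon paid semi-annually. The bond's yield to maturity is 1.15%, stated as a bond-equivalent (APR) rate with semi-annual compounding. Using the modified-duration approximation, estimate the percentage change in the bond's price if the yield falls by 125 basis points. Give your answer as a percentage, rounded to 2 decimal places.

+2.45%

Periodic yield y = 0.00575. Modified duration first:
  t   CF        PV=CF/(1+0.00575)^t    t·PV
  1        1.125         1.1186         1.1186
  2        1.125         1.1122         2.2243
  3        1.125         1.1058         3.3174
  4      101.125        98.8322       395.3287
  Σ                    102.1687       401.9891
P = 102.1687; D_Mac = 3.93456 half-year periods = 1.96728 yrs; D_mod = 1.96728/(1+0.00575) = 1.95603 yrs.
ΔP/P ≈ -D_mod · Δy = -1.95603 × (-0.0125) = +0.024450 = +2.4450%.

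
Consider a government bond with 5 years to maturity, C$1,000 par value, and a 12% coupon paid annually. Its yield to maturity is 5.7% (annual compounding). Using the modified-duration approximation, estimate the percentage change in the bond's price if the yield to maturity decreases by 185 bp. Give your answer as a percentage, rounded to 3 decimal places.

+7.266%

Periodic yield y = 0.057. Modified duration first:
  t   CF        PV=CF/(1+0.057)^t    t·PV
  1       120.00       113.5289       113.5289
  2       120.00       107.4067       214.8133
  3       120.00       101.6146       304.8439
  4       120.00        96.1349       384.5398
  5     1,120.00       848.8737     4,244.3686
  Σ                  1,267.5588     5,262.0945
P = 1,267.5588; D_Mac = 4.15136 yrs; D_mod = 4.15136/(1+0.057) = 3.92749 yrs.
ΔP/P ≈ -D_mod · Δy = -3.92749 × (-0.0185) = +0.072659 = +7.2659%.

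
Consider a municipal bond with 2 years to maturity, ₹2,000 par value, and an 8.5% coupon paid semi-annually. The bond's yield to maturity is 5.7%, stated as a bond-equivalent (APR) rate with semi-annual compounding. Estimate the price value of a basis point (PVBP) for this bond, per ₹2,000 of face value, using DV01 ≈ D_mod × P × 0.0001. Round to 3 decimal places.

₹0.386

Periodic yield y = 0.0285.
  t   CF        PV=CF/(1+0.0285)^t    t·PV
  1        85.00        82.6446        82.6446
  2        85.00        80.3545       160.7090
  3        85.00        78.1279       234.3836
  4     2,085.00     1,863.3261     7,453.3045
  Σ                  2,104.4532     7,931.0419
P = 2,104.4532; D_Mac = 3.76869 half-year periods = 1.88435 yrs; D_mod = 1.83213 yrs.
DV01 ≈ 1.83213 × 2,104.4532 × 0.0001 = 0.385564.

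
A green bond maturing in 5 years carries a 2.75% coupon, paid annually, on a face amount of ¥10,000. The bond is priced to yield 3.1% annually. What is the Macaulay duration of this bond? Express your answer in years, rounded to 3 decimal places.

Periodic yield y = 0.031. Discount each cash flow and weight by its year:
  t   CF        PV=CF/(1+0.031)^t    t·PV
  1       275.00       266.7313       266.7313
  2       275.00       258.7113       517.4226
  3       275.00       250.9324       752.7971
  4       275.00       243.3874       973.5495
  5    10,275.00     8,820.4045    44,102.0227
  Σ                  9,840.1669    46,612.5232
Price P = Σ PV = 9,840.1669.
Macaulay duration = Σ(t·PV) / P = 46,612.5232 / 9,840.1669 = 4.73696 years.

4.737 years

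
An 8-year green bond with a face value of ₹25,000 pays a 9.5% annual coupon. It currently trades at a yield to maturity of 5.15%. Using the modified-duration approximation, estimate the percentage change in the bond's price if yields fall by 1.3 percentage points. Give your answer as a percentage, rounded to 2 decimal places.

+7.67%

Periodic yield y = 0.0515. Modified duration first:
  t   CF        PV=CF/(1+0.0515)^t    t·PV
  1     2,375.00     2,258.6781     2,258.6781
  2     2,375.00     2,148.0533     4,296.1067
  3     2,375.00     2,042.8467     6,128.5402
  4     2,375.00     1,942.7929     7,771.1716
  5     2,375.00     1,847.6395     9,238.1973
  6     2,375.00     1,757.1464    10,542.8785
  7     2,375.00     1,671.0855    11,697.5986
  8    27,375.00    18,318.0783   146,544.6266
  Σ                 31,986.3207   198,477.7975
P = 31,986.3207; D_Mac = 6.20508 yrs; D_mod = 6.20508/(1+0.0515) = 5.90117 yrs.
ΔP/P ≈ -D_mod · Δy = -5.90117 × (-0.013) = +0.076715 = +7.6715%.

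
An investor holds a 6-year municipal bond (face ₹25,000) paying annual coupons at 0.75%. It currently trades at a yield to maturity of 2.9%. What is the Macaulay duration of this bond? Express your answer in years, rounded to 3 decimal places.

5.881 years

Periodic yield y = 0.029. Discount each cash flow and weight by its year:
  t   CF        PV=CF/(1+0.029)^t    t·PV
  1       187.50       182.2157       182.2157
  2       187.50       177.0804       354.1608
  3       187.50       172.0898       516.2694
  4       187.50       167.2399       668.9594
  5       187.50       162.5266       812.6329
  6    25,187.50    21,217.4318   127,304.5908
  Σ                 22,078.5842   129,838.8291
Price P = Σ PV = 22,078.5842.
Macaulay duration = Σ(t·PV) / P = 129,838.8291 / 22,078.5842 = 5.88076 years.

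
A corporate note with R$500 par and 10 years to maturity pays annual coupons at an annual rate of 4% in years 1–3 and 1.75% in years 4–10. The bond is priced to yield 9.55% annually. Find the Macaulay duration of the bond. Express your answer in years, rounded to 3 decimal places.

8.187 years

Periodic yield y = 0.0955. Discount each cash flow and weight by its year:
  t   CF        PV=CF/(1+0.0955)^t    t·PV
  1        20.00        18.2565        18.2565
  2        20.00        16.6650        33.3300
  3        20.00        15.2122        45.6367
  4         8.75         6.0752        24.3007
  5         8.75         5.5456        27.7278
  6         8.75         5.0621        30.3728
  7         8.75         4.6208        32.3459
  8         8.75         4.2180        33.7442
  9         8.75         3.8503        34.6529
  10      508.75       204.3528     2,043.5280
  Σ                    283.8586     2,323.8955
Price P = Σ PV = 283.8586.
Macaulay duration = Σ(t·PV) / P = 2,323.8955 / 283.8586 = 8.18681 years.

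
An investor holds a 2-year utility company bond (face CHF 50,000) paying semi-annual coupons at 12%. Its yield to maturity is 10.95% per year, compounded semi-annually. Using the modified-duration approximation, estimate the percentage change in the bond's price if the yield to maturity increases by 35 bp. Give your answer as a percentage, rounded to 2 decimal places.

Periodic yield y = 0.05475. Modified duration first:
  t   CF        PV=CF/(1+0.05475)^t    t·PV
  1     3,000.00     2,844.2759     2,844.2759
  2     3,000.00     2,696.6351     5,393.2702
  3     3,000.00     2,556.6581     7,669.9743
  4    53,000.00    42,823.0636   171,292.2542
  Σ                 50,920.6327   187,199.7746
P = 50,920.6327; D_Mac = 3.67630 half-year periods = 1.83815 yrs; D_mod = 1.83815/(1+0.05475) = 1.74274 yrs.
ΔP/P ≈ -D_mod · Δy = -1.74274 × (+0.0035) = -0.006100 = -0.6100%.

-0.61%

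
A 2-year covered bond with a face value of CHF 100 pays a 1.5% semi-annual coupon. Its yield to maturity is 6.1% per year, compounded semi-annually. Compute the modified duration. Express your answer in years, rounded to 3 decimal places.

1.918 years

Periodic yield y = 0.0305. First find Macaulay duration:
  t   CF        PV=CF/(1+0.0305)^t    t·PV
  1         0.75         0.7278         0.7278
  2         0.75         0.7063         1.4125
  3         0.75         0.6854         2.0561
  4       100.75        89.3415       357.3659
  Σ                     91.4609       361.5623
P = 91.4609; Macaulay duration = 361.5623 / 91.4609 = 3.95319 half-year periods = 1.97659 years.
Modified duration = D_Mac / (1 + y) = 1.97659 / 1.0305 = 1.91809 years.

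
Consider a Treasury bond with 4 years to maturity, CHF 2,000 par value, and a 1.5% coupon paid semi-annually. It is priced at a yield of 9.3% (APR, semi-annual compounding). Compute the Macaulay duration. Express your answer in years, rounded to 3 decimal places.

3.877 years

Periodic yield y = 0.0465. Discount each cash flow and weight by its period:
  t   CF        PV=CF/(1+0.0465)^t    t·PV
  1        15.00        14.3335        14.3335
  2        15.00        13.6966        27.3932
  3        15.00        13.0880        39.2640
  4        15.00        12.5065        50.0258
  5        15.00        11.9507        59.7537
  6        15.00        11.4197        68.5184
  7        15.00        10.9123        76.3862
  8     2,015.00     1,400.7518    11,206.0144
  Σ                  1,488.6591    11,541.6892
Price P = Σ PV = 1,488.6591.
Macaulay duration = Σ(t·PV) / P = 11,541.6892 / 1,488.6591 = 7.75308 half-year periods.
In years: 7.75308 / 2 = 3.87654 years.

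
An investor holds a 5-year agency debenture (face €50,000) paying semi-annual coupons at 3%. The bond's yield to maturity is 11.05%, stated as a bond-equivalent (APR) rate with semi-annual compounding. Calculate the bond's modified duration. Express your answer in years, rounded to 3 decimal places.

Periodic yield y = 0.05525. First find Macaulay duration:
  t   CF        PV=CF/(1+0.05525)^t    t·PV
  1       750.00       710.7321       710.7321
  2       750.00       673.5201     1,347.0401
  3       750.00       638.2564     1,914.7692
  4       750.00       604.8390     2,419.3562
  5       750.00       573.1713     2,865.8567
  6       750.00       543.1616     3,258.9699
  7       750.00       514.7232     3,603.0624
  8       750.00       487.7737     3,902.1896
  9       750.00       462.2352     4,160.1168
  10   50,750.00    29,640.2893   296,402.8931
  Σ                 34,848.7020   320,584.9860
P = 34,848.7020; Macaulay duration = 320,584.9860 / 34,848.7020 = 9.19934 half-year periods = 4.59967 years.
Modified duration = D_Mac / (1 + y) = 4.59967 / 1.05525 = 4.35884 years.

4.359 years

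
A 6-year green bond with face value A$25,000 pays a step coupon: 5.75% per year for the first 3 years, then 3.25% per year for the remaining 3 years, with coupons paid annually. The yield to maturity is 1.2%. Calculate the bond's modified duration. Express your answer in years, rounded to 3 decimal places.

5.292 years

Periodic yield y = 0.012. First find Macaulay duration:
  t   CF        PV=CF/(1+0.012)^t    t·PV
  1     1,437.50     1,420.4545     1,420.4545
  2     1,437.50     1,403.6112     2,807.2224
  3     1,437.50     1,386.9676     4,160.9028
  4       812.50       774.6425     3,098.5700
  5       812.50       765.4570     3,827.2851
  6    25,812.50    24,029.6250   144,177.7502
  Σ                 29,780.7579   159,492.1850
P = 29,780.7579; Macaulay duration = 159,492.1850 / 29,780.7579 = 5.35554 years.
Modified duration = D_Mac / (1 + y) = 5.35554 / 1.012 = 5.29204 years.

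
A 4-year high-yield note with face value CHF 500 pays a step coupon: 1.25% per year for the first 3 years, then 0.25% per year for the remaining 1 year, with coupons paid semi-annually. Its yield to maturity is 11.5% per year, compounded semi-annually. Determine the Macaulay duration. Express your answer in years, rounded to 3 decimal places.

3.892 years

Periodic yield y = 0.0575. Discount each cash flow and weight by its period:
  t   CF        PV=CF/(1+0.0575)^t    t·PV
  1        3.125         2.9551         2.9551
  2        3.125         2.7944         5.5888
  3        3.125         2.6425         7.9274
  4        3.125         2.4988         9.9951
  5        3.125         2.3629        11.8146
  6        3.125         2.2344        13.4066
  7        0.625         0.4226         2.9581
  8      500.625       320.0881     2,560.7048
  Σ                    335.9988     2,615.3505
Price P = Σ PV = 335.9988.
Macaulay duration = Σ(t·PV) / P = 2,615.3505 / 335.9988 = 7.78381 half-year periods.
In years: 7.78381 / 2 = 3.89190 years.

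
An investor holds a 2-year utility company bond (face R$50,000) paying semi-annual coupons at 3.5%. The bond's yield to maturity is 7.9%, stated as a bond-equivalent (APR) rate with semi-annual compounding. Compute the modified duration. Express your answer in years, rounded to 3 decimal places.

1.873 years

Periodic yield y = 0.0395. First find Macaulay duration:
  t   CF        PV=CF/(1+0.0395)^t    t·PV
  1       875.00       841.7508       841.7508
  2       875.00       809.7651     1,619.5302
  3       875.00       778.9948     2,336.9845
  4    50,875.00    43,571.8949   174,287.5797
  Σ                 46,002.4057   179,085.8452
P = 46,002.4057; Macaulay duration = 179,085.8452 / 46,002.4057 = 3.89297 half-year periods = 1.94648 years.
Modified duration = D_Mac / (1 + y) = 1.94648 / 1.0395 = 1.87252 years.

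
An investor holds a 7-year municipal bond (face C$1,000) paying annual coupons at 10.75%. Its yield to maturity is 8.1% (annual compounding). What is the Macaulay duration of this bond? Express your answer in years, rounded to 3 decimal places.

Periodic yield y = 0.081. Discount each cash flow and weight by its year:
  t   CF        PV=CF/(1+0.081)^t    t·PV
  1       107.50        99.4450        99.4450
  2       107.50        91.9935       183.9870
  3       107.50        85.1004       255.3011
  4       107.50        78.7237       314.8949
  5       107.50        72.8249       364.1246
  6       107.50        67.3681       404.2086
  7     1,107.50       642.0426     4,494.2985
  Σ                  1,137.4982     6,116.2597
Price P = Σ PV = 1,137.4982.
Macaulay duration = Σ(t·PV) / P = 6,116.2597 / 1,137.4982 = 5.37694 years.

5.377 years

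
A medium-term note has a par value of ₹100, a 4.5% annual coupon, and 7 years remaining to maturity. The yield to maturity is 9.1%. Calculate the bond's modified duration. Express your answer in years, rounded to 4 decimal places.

Periodic yield y = 0.091. First find Macaulay duration:
  t   CF        PV=CF/(1+0.091)^t    t·PV
  1         4.50         4.1247         4.1247
  2         4.50         3.7806         7.5612
  3         4.50         3.4653        10.3958
  4         4.50         3.1762        12.7050
  5         4.50         2.9113        14.5566
  6         4.50         2.6685        16.0109
  7       104.50        56.7993       397.5951
  Σ                     76.9259       462.9493
P = 76.9259; Macaulay duration = 462.9493 / 76.9259 = 6.01812 years.
Modified duration = D_Mac / (1 + y) = 6.01812 / 1.091 = 5.51615 years.

5.5162 years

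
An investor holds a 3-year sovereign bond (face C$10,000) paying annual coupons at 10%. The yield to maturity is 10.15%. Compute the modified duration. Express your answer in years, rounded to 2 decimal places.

2.48 years

Periodic yield y = 0.1015. First find Macaulay duration:
  t   CF        PV=CF/(1+0.1015)^t    t·PV
  1     1,000.00       907.8529       907.8529
  2     1,000.00       824.1969     1,648.3939
  3    11,000.00     8,230.7456    24,692.2369
  Σ                  9,962.7955    27,248.4837
P = 9,962.7955; Macaulay duration = 27,248.4837 / 9,962.7955 = 2.73502 years.
Modified duration = D_Mac / (1 + y) = 2.73502 / 1.1015 = 2.48300 years.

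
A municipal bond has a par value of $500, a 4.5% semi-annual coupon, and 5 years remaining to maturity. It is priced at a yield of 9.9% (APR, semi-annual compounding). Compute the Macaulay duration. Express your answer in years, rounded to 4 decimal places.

Periodic yield y = 0.0495. Discount each cash flow and weight by its period:
  t   CF        PV=CF/(1+0.0495)^t    t·PV
  1        11.25        10.7194        10.7194
  2        11.25        10.2138        20.4276
  3        11.25         9.7321        29.1962
  4        11.25         9.2731        37.0922
  5        11.25         8.8357        44.1784
  6        11.25         8.4189        50.5137
  7        11.25         8.0219        56.1531
  8        11.25         7.6435        61.1481
  9        11.25         7.2830        65.5470
  10      511.25       315.3617     3,153.6166
  Σ                    395.5030     3,528.5923
Price P = Σ PV = 395.5030.
Macaulay duration = Σ(t·PV) / P = 3,528.5923 / 395.5030 = 8.92178 half-year periods.
In years: 8.92178 / 2 = 4.46089 years.

4.4609 years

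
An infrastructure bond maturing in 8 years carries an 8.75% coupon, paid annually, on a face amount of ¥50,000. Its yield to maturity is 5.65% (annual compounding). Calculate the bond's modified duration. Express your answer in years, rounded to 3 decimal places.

Periodic yield y = 0.0565. First find Macaulay duration:
  t   CF        PV=CF/(1+0.0565)^t    t·PV
  1     4,375.00     4,141.0317     4,141.0317
  2     4,375.00     3,919.5757     7,839.1514
  3     4,375.00     3,709.9628    11,129.8884
  4     4,375.00     3,511.5597    14,046.2387
  5     4,375.00     3,323.7668    16,618.8342
  6     4,375.00     3,146.0169    18,876.1013
  7     4,375.00     2,977.7727    20,844.4091
  8    54,375.00    35,030.2518   280,242.0143
  Σ                 59,759.9381   373,737.6689
P = 59,759.9381; Macaulay duration = 373,737.6689 / 59,759.9381 = 6.25398 years.
Modified duration = D_Mac / (1 + y) = 6.25398 / 1.0565 = 5.91953 years.

5.920 years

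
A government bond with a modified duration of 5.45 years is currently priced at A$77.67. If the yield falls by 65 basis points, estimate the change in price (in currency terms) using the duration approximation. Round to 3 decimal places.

Duration approximation: ΔP/P ≈ -D_mod · Δy = -5.45 × (-0.0065) = +0.035425.
ΔP ≈ 77.67 × (+0.035425) = +2.75145975.

+A$2.751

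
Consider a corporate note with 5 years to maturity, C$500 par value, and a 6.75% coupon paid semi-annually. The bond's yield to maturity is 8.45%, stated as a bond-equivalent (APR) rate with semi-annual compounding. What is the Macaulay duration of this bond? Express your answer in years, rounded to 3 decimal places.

4.297 years

Periodic yield y = 0.04225. Discount each cash flow and weight by its period:
  t   CF        PV=CF/(1+0.04225)^t    t·PV
  1       16.875        16.1909        16.1909
  2       16.875        15.5346        31.0692
  3       16.875        14.9049        44.7146
  4       16.875        14.3007        57.2027
  5       16.875        13.7210        68.6048
  6       16.875        13.1647        78.9885
  7       16.875        12.6311        88.4176
  8       16.875        12.1190        96.9524
  9       16.875        11.6278       104.6500
  10     516.875       341.7169     3,417.1692
  Σ                    465.9116     4,003.9598
Price P = Σ PV = 465.9116.
Macaulay duration = Σ(t·PV) / P = 4,003.9598 / 465.9116 = 8.59382 half-year periods.
In years: 8.59382 / 2 = 4.29691 years.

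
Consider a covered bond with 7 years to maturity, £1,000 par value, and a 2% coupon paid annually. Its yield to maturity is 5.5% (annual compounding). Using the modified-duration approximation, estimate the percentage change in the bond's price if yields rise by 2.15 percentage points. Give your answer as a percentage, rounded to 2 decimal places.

-13.34%

Periodic yield y = 0.055. Modified duration first:
  t   CF        PV=CF/(1+0.055)^t    t·PV
  1        20.00        18.9573        18.9573
  2        20.00        17.9690        35.9381
  3        20.00        17.0323        51.0968
  4        20.00        16.1443        64.5773
  5        20.00        15.3027        76.5134
  6        20.00        14.5049        87.0295
  7     1,020.00       701.1855     4,908.2988
  Σ                    801.0962     5,242.4114
P = 801.0962; D_Mac = 6.54405 yrs; D_mod = 6.54405/(1+0.055) = 6.20289 yrs.
ΔP/P ≈ -D_mod · Δy = -6.20289 × (+0.0215) = -0.133362 = -13.3362%.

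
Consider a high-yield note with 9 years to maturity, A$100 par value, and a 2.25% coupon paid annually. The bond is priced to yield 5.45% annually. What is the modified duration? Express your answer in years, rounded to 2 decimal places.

Periodic yield y = 0.0545. First find Macaulay duration:
  t   CF        PV=CF/(1+0.0545)^t    t·PV
  1         2.25         2.1337         2.1337
  2         2.25         2.0234         4.0469
  3         2.25         1.9189         5.7566
  4         2.25         1.8197         7.2787
  5         2.25         1.7256         8.6282
  6         2.25         1.6365         9.8187
  7         2.25         1.5519        10.8631
  8         2.25         1.4717        11.7733
  9       102.25        63.4226       570.8034
  Σ                     77.7039       631.1027
P = 77.7039; Macaulay duration = 631.1027 / 77.7039 = 8.12189 years.
Modified duration = D_Mac / (1 + y) = 8.12189 / 1.0545 = 7.70212 years.

7.70 years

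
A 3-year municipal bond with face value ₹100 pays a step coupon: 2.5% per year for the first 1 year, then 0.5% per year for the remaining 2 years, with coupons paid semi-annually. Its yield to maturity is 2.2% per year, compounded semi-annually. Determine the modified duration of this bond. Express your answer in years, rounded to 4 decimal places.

2.9036 years

Periodic yield y = 0.011. First find Macaulay duration:
  t   CF        PV=CF/(1+0.011)^t    t·PV
  1         1.25         1.2364         1.2364
  2         1.25         1.2229         2.4459
  3         0.25         0.2419         0.7258
  4         0.25         0.2393         0.9572
  5         0.25         0.2367         1.1835
  6       100.25        93.8809       563.2857
  Σ                     97.0582       569.8344
P = 97.0582; Macaulay duration = 569.8344 / 97.0582 = 5.87106 half-year periods = 2.93553 years.
Modified duration = D_Mac / (1 + y) = 2.93553 / 1.011 = 2.90359 years.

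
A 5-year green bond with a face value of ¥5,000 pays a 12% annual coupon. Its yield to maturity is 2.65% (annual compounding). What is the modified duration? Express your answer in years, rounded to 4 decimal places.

Periodic yield y = 0.0265. First find Macaulay duration:
  t   CF        PV=CF/(1+0.0265)^t    t·PV
  1       600.00       584.5105       584.5105
  2       600.00       569.4208     1,138.8416
  3       600.00       554.7207     1,664.1622
  4       600.00       540.4001     2,161.6005
  5     5,600.00     4,913.5260    24,567.6300
  Σ                  7,162.5781    30,116.7448
P = 7,162.5781; Macaulay duration = 30,116.7448 / 7,162.5781 = 4.20474 years.
Modified duration = D_Mac / (1 + y) = 4.20474 / 1.0265 = 4.09619 years.

4.0962 years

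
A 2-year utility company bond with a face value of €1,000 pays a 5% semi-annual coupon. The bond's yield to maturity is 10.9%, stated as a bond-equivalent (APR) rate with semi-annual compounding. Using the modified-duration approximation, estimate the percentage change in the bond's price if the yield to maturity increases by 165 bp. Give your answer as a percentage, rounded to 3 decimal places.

-3.010%

Periodic yield y = 0.0545. Modified duration first:
  t   CF        PV=CF/(1+0.0545)^t    t·PV
  1        25.00        23.7079        23.7079
  2        25.00        22.4826        44.9652
  3        25.00        21.3206        63.9619
  4     1,025.00       828.9675     3,315.8702
  Σ                    896.4787     3,448.5053
P = 896.4787; D_Mac = 3.84672 half-year periods = 1.92336 yrs; D_mod = 1.92336/(1+0.0545) = 1.82396 yrs.
ΔP/P ≈ -D_mod · Δy = -1.82396 × (+0.0165) = -0.030095 = -3.0095%.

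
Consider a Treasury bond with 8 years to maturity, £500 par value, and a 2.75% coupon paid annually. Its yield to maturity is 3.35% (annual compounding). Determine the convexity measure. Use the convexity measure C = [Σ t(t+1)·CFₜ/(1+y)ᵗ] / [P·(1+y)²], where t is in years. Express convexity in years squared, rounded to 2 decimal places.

With y = 0.0335:
  t   CF        PV=CF/(1+0.0335)^t    t·PV        t(t+1)·PV
  1        13.75        13.3043        13.3043          26.6086
  2        13.75        12.8731        25.7461          77.2383
  3        13.75        12.4558        37.3674         149.4695
  4        13.75        12.0520        48.2082         241.0409
  5        13.75        11.6614        58.3069         349.8417
  6        13.75        11.2834        67.7004         473.9026
  7        13.75        10.9177        76.4236         611.3886
  8       513.75       394.7008     3,157.6063      28,418.4563
  Σ                    479.2484     3,484.6631      30,347.9466
P = 479.2484.
Convexity = Σ t(t+1)·PV / [P·(1+y)²] = 30,347.9466 / (479.2484 × 1.068122) = 59.28539.

59.29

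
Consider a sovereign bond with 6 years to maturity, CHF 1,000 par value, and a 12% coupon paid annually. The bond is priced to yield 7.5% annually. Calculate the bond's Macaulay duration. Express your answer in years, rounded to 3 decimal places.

Periodic yield y = 0.075. Discount each cash flow and weight by its year:
  t   CF        PV=CF/(1+0.075)^t    t·PV
  1       120.00       111.6279       111.6279
  2       120.00       103.8399       207.6798
  3       120.00        96.5953       289.7858
  4       120.00        89.8561       359.4243
  5       120.00        83.5870       417.9352
  6     1,120.00       725.7169     4,354.3014
  Σ                  1,211.2231     5,740.7544
Price P = Σ PV = 1,211.2231.
Macaulay duration = Σ(t·PV) / P = 5,740.7544 / 1,211.2231 = 4.73963 years.

4.740 years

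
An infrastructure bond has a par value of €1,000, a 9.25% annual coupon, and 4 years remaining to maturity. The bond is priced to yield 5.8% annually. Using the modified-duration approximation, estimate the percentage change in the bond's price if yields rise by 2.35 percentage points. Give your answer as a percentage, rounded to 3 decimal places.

Periodic yield y = 0.058. Modified duration first:
  t   CF        PV=CF/(1+0.058)^t    t·PV
  1        92.50        87.4291        87.4291
  2        92.50        82.6362       165.2724
  3        92.50        78.1061       234.3182
  4     1,092.50       871.9243     3,487.6971
  Σ                  1,120.0957     3,974.7169
P = 1,120.0957; D_Mac = 3.54855 yrs; D_mod = 3.54855/(1+0.058) = 3.35402 yrs.
ΔP/P ≈ -D_mod · Δy = -3.35402 × (+0.0235) = -0.078819 = -7.8819%.

-7.882%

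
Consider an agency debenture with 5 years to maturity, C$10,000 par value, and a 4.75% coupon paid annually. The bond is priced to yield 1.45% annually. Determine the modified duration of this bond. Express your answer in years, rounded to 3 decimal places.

4.536 years

Periodic yield y = 0.0145. First find Macaulay duration:
  t   CF        PV=CF/(1+0.0145)^t    t·PV
  1       475.00       468.2109       468.2109
  2       475.00       461.5189       923.0378
  3       475.00       454.9225     1,364.7676
  4       475.00       448.4204     1,793.6818
  5    10,475.00     9,747.5119    48,737.5596
  Σ                 11,580.5848    53,287.2578
P = 11,580.5848; Macaulay duration = 53,287.2578 / 11,580.5848 = 4.60143 years.
Modified duration = D_Mac / (1 + y) = 4.60143 / 1.0145 = 4.53566 years.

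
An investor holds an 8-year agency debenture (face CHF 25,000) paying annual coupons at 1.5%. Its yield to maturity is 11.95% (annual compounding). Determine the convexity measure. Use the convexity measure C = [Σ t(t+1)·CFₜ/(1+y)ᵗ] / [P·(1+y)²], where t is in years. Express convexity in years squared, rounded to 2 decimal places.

With y = 0.1195:
  t   CF        PV=CF/(1+0.1195)^t    t·PV        t(t+1)·PV
  1       375.00       334.9710       334.9710         669.9419
  2       375.00       299.2148       598.4296       1,795.2888
  3       375.00       267.2754       801.8262       3,207.3047
  4       375.00       238.7453       954.9813       4,774.9065
  5       375.00       213.2607     1,066.3034       6,397.8202
  6       375.00       190.4964     1,142.9782       8,000.8471
  7       375.00       170.1620     1,191.1340       9,529.0720
  8    25,375.00    10,285.2125    82,281.6997     740,535.2977
  Σ                 11,999.3380    88,372.3233     774,910.4790
P = 11,999.3380.
Convexity = Σ t(t+1)·PV / [P·(1+y)²] = 774,910.4790 / (11,999.3380 × 1.253280) = 51.52833.

51.53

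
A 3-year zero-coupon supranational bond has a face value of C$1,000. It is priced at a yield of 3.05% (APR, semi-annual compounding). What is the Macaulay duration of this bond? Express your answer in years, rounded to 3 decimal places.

A zero-coupon bond has a single cash flow at maturity, so its Macaulay duration equals its maturity: 3 years.
(Equivalently: 6 semi-annual periods ÷ 2 = 3 years.)

3.000 years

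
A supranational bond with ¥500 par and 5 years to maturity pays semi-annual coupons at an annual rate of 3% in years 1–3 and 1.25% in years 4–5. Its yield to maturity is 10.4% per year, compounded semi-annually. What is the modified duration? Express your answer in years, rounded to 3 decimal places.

Periodic yield y = 0.052. First find Macaulay duration:
  t   CF        PV=CF/(1+0.052)^t    t·PV
  1        7.500         7.1293         7.1293
  2        7.500         6.7769        13.5538
  3        7.500         6.4419        19.3257
  4        7.500         6.1235        24.4939
  5        7.500         5.8208        29.1040
  6        7.500         5.5331        33.1985
  7        3.125         2.1915        15.3404
  8        3.125         2.0832        16.6653
  9        3.125         1.9802        17.8218
  10     503.125       303.0529     3,030.5294
  Σ                    347.1332     3,207.1621
P = 347.1332; Macaulay duration = 3,207.1621 / 347.1332 = 9.23900 half-year periods = 4.61950 years.
Modified duration = D_Mac / (1 + y) = 4.61950 / 1.052 = 4.39116 years.

4.391 years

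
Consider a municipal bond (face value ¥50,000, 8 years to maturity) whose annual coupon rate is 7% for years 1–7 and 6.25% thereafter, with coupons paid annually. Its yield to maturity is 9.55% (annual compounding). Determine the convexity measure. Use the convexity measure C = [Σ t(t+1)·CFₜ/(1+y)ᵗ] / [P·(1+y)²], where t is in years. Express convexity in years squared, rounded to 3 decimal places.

With y = 0.0955:
  t   CF        PV=CF/(1+0.0955)^t    t·PV        t(t+1)·PV
  1     3,500.00     3,194.8882     3,194.8882       6,389.7764
  2     3,500.00     2,916.3744     5,832.7488      17,498.2465
  3     3,500.00     2,662.1400     7,986.4201      31,945.6806
  4     3,500.00     2,430.0685     9,720.2740      48,601.3701
  5     3,500.00     2,218.2278    11,091.1388      66,546.8326
  6     3,500.00     2,024.8542    12,149.1251      85,043.8756
  7     3,500.00     1,848.3379    12,938.3654     103,506.9229
  8    53,125.00    25,609.4286   204,875.4285   1,843,878.8563
  Σ                 42,904.3196   267,788.3889   2,203,411.5610
P = 42,904.3196.
Convexity = Σ t(t+1)·PV / [P·(1+y)²] = 2,203,411.5610 / (42,904.3196 × 1.200120) = 42.79272.

42.793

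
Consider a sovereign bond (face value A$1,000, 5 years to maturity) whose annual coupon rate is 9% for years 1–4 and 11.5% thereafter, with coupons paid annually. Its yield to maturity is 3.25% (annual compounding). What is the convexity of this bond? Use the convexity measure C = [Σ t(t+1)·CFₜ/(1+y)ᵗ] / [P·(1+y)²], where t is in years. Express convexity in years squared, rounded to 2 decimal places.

With y = 0.0325:
  t   CF        PV=CF/(1+0.0325)^t    t·PV        t(t+1)·PV
  1        90.00        87.1671        87.1671         174.3341
  2        90.00        84.4233       168.8466         506.5399
  3        90.00        81.7659       245.2978         981.1910
  4        90.00        79.1922       316.7687       1,583.8435
  5     1,115.00       950.2209     4,751.1044      28,506.6262
  Σ                  1,282.7693     5,569.1845      31,752.5347
P = 1,282.7693.
Convexity = Σ t(t+1)·PV / [P·(1+y)²] = 31,752.5347 / (1,282.7693 × 1.066056) = 23.21933.

23.22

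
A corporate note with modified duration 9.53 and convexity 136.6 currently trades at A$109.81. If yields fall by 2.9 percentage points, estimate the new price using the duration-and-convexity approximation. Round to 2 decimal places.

A$146.47

Duration effect: -D_mod·Δy = -9.53 × (-0.029) = +0.276370
Convexity effect: ½·C·(Δy)² = 0.5 × 136.6 × (-0.029)² = +0.0574403
ΔP/P ≈ +0.276370 + 0.0574403 = +0.3338103
New price ≈ 109.81 × (1 + 0.3338103) = 146.465709043.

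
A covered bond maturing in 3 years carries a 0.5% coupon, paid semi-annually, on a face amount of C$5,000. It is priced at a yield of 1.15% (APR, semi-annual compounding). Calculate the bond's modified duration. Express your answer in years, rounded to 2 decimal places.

Periodic yield y = 0.00575. First find Macaulay duration:
  t   CF        PV=CF/(1+0.00575)^t    t·PV
  1        12.50        12.4285        12.4285
  2        12.50        12.3575        24.7150
  3        12.50        12.2868        36.8605
  4        12.50        12.2166        48.8663
  5        12.50        12.1467        60.7337
  6     5,012.50     4,842.9963    29,057.9779
  Σ                  4,904.4325    29,241.5819
P = 4,904.4325; Macaulay duration = 29,241.5819 / 4,904.4325 = 5.96228 half-year periods = 2.98114 years.
Modified duration = D_Mac / (1 + y) = 2.98114 / 1.00575 = 2.96409 years.

2.96 years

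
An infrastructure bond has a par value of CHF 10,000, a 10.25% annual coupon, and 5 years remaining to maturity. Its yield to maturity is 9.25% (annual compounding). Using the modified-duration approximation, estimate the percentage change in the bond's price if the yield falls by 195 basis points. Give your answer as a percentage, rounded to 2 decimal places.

Periodic yield y = 0.0925. Modified duration first:
  t   CF        PV=CF/(1+0.0925)^t    t·PV
  1     1,025.00       938.2151       938.2151
  2     1,025.00       858.7781     1,717.5563
  3     1,025.00       786.0669     2,358.2008
  4     1,025.00       719.5121     2,878.0483
  5    11,025.00     7,083.8828    35,419.4142
  Σ                 10,386.4551    43,311.4346
P = 10,386.4551; D_Mac = 4.16999 yrs; D_mod = 4.16999/(1+0.0925) = 3.81693 yrs.
ΔP/P ≈ -D_mod · Δy = -3.81693 × (-0.0195) = +0.074430 = +7.4430%.

+7.44%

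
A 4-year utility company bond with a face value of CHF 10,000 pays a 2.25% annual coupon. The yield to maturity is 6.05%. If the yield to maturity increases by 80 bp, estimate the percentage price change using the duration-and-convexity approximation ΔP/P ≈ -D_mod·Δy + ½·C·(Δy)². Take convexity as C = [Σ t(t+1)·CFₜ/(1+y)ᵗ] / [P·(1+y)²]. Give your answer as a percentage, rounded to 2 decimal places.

-2.86%

With y = 0.0605:
  t   CF        PV=CF/(1+0.0605)^t    t·PV        t(t+1)·PV
  1       225.00       212.1641       212.1641         424.3281
  2       225.00       200.0604       400.1208       1,200.3625
  3       225.00       188.6473       565.9418       2,263.7671
  4    10,225.00     8,083.8943    32,335.5771     161,677.8856
  Σ                  8,684.7660    33,513.8038     165,566.3434
P = 8,684.7660; D_Mac = 3.85892 yrs; D_mod = 3.63877 yrs; C = 16.95089.
Duration effect: -3.63877 × (+0.008) = -0.029110
Convexity effect: 0.5 × 16.95089 × (0.008)² = +0.0005424
ΔP/P ≈ -0.029110 + 0.0005424 = -0.028568 = -2.8568%.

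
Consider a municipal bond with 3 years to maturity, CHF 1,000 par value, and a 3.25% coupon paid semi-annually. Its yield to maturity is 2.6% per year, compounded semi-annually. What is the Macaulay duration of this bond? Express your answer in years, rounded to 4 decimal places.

2.8839 years

Periodic yield y = 0.013. Discount each cash flow and weight by its period:
  t   CF        PV=CF/(1+0.013)^t    t·PV
  1        16.25        16.0415        16.0415
  2        16.25        15.8356        31.6712
  3        16.25        15.6324        46.8971
  4        16.25        15.4318        61.7271
  5        16.25        15.2337        76.1686
  6     1,016.25       940.4677     5,642.8062
  Σ                  1,018.6426     5,875.3117
Price P = Σ PV = 1,018.6426.
Macaulay duration = Σ(t·PV) / P = 5,875.3117 / 1,018.6426 = 5.76779 half-year periods.
In years: 5.76779 / 2 = 2.88389 years.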